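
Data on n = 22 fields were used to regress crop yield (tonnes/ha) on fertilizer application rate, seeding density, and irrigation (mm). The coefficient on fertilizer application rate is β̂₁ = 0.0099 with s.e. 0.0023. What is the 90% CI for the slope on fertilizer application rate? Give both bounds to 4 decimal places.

df = n − k − 1 = 22 − 3 − 1 = 18.
t* = t_{0.05, 18} = 1.734064.
Margin = t* × SE = 1.734064 × 0.0023 = 0.003988.
CI: 0.0099 ± 0.003988 → (0.0059, 0.0139).
With 90% confidence, each one-unit increase in fertilizer application rate is associated with a change of between 0.0059 and 0.0139 tonnes/ha in crop yield, holding the other predictors fixed.

(0.0059, 0.0139)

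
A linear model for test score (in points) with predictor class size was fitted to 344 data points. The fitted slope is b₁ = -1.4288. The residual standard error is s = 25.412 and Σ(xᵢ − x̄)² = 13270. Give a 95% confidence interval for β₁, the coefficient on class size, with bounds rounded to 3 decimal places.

SE(b₁) = s/√Sₓₓ = 25.412/√13270 = 0.220599.
df = n − 2 = 342.
t* = t_{0.025, 342} = 1.966925.
Margin = t* × SE = 1.966925 × 0.220599 = 0.43390.
CI: -1.4288 ± 0.43390 → (-1.863, -0.995).
With 95% confidence, each one-unit increase in class size is associated with a change of between -1.863 and -0.995 points in test score.

(-1.863, -0.995)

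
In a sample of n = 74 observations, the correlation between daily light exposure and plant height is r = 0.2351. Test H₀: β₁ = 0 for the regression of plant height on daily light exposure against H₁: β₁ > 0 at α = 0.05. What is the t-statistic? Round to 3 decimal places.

t = 2.052

t = r·√(n − 2)/√(1 − r²) = 0.2351·√72/√0.944728 = 2.052.
df = n − 2 = 72.
One-sided p ≈ 0.0219, which is < 0.05, so reject H₀.
There is evidence of a linear association between daily light exposure and plant height.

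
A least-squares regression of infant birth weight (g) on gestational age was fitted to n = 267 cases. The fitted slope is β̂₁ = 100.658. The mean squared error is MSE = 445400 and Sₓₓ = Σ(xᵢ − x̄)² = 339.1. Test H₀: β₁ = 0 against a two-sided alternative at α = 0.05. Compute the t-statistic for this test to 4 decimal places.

SE(β̂₁) = √(MSE/Sₓₓ) = √(445400/339.1) = 36.2419.
t = 100.658 / 36.2419 = 2.7774.
df = n − 2 = 265.
Two-sided p ≈ 0.0059, which is < 0.05, so reject H₀.
There is evidence that gestational age is associated with infant birth weight.

t = 2.7774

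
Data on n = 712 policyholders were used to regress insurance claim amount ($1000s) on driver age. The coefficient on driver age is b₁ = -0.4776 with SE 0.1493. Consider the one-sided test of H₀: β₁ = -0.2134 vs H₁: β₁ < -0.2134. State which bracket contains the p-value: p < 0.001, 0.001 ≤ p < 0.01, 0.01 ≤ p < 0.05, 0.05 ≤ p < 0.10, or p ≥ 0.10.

0.01 ≤ p < 0.05

t = (-0.4776 − (-0.2134)) / 0.1493 = -1.770.
df = n − 2 = 712 − 2 = 710.
One-sided p = P(T_{710} < t) ≈ 0.0386.
So 0.01 ≤ p < 0.05.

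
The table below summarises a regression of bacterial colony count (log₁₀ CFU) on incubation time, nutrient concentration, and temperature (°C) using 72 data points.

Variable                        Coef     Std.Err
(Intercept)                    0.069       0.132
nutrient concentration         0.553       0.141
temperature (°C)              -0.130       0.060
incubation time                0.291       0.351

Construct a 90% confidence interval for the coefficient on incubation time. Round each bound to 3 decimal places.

(-0.294, 0.876)

Read off: b = 0.291, SE = 0.351 for incubation time.
df = n − k − 1 = 72 − 3 − 1 = 68.
t* = t_{0.05, 68} = 1.667572.
Margin = t* × SE = 1.667572 × 0.351 = 0.58532.
CI: 0.291 ± 0.58532 → (-0.294, 0.876).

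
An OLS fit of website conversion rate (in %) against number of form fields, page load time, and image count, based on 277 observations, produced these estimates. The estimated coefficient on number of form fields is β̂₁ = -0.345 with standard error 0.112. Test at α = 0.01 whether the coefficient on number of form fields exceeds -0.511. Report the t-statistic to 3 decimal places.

t = 1.482

H₀: β₁ = -0.511 vs H₁: β₁ > -0.511.
t = (β̂₁ − β₁⁰)/SE = (-0.345 − (-0.511)) / 0.112 = 1.482.
df = n − k − 1 = 277 − 3 − 1 = 273.
One-sided p ≈ 0.0697, which is ≥ 0.01, so fail to reject H₀.
The data do not give significant evidence that the true slope on number of form fields exceeds -0.511 % per unit, holding the other predictors fixed.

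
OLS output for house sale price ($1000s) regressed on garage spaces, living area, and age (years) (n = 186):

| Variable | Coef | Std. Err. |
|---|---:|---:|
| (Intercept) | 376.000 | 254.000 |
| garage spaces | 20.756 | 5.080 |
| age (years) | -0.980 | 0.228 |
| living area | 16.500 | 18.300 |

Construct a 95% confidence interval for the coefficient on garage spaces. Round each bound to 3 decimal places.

Read off: b = 20.756, SE = 5.080 for garage spaces.
df = n − k − 1 = 186 − 3 − 1 = 182.
t* = t_{0.025, 182} = 1.973084.
Margin = t* × SE = 1.973084 × 5.080 = 10.02327.
CI: 20.756 ± 10.02327 → (10.733, 30.779).

(10.733, 30.779)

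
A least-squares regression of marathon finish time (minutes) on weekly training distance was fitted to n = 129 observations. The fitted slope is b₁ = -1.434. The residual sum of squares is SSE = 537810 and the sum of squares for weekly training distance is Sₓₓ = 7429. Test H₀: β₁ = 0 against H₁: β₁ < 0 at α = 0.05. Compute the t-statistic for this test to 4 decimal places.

t = -1.8993

MSE = SSE/(n − 2) = 537810/127 = 4234.72.
SE(b₁) = √(MSE/Sₓₓ) = √(4234.72/7429) = 0.755001.
t = -1.434 / 0.755001 = -1.8993.
df = n − 2 = 127.
One-sided p ≈ 0.0299, which is < 0.05, so reject H₀.
There is evidence that the true slope on weekly training distance is negative.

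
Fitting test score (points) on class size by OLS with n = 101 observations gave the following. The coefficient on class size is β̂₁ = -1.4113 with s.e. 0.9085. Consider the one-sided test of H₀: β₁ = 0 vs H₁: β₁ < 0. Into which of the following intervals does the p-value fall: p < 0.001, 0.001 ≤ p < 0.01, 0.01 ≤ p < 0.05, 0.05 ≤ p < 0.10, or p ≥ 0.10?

t = -1.4113 / 0.9085 = -1.553.
df = n − 2 = 101 − 2 = 99.
One-sided p = P(T_{99} < t) ≈ 0.0618.
So 0.05 ≤ p < 0.10.

0.05 ≤ p < 0.10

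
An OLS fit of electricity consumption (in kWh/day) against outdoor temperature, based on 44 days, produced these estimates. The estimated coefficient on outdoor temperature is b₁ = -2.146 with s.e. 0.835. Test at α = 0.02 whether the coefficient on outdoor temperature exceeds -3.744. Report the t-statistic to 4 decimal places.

t = 1.9138

H₀: β₁ = -3.744 vs H₁: β₁ > -3.744.
t = (b₁ − β₁⁰)/SE = (-2.146 − (-3.744)) / 0.835 = 1.9138.
df = n − 2 = 44 − 2 = 42.
One-sided p ≈ 0.0312, which is ≥ 0.02, so fail to reject H₀.
The data do not give significant evidence that the true slope on outdoor temperature exceeds -3.744 kWh/day per unit.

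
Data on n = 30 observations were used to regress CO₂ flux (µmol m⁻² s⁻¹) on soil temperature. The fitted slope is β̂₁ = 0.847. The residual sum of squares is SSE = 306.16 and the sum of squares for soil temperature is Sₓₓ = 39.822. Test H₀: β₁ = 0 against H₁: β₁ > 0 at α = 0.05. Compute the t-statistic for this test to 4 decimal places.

MSE = SSE/(n − 2) = 306.16/28 = 10.9343.
SE(β̂₁) = √(MSE/Sₓₓ) = √(10.9343/39.822) = 0.524003.
t = 0.847 / 0.524003 = 1.6164.
df = n − 2 = 28.
One-sided p ≈ 0.0586, which is ≥ 0.05, so fail to reject H₀.
The data do not give significant evidence that the true slope on soil temperature is positive.

t = 1.6164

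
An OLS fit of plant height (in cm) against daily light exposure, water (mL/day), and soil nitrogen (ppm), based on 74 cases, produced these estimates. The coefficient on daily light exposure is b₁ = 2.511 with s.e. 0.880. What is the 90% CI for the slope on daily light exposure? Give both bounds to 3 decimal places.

(1.044, 3.978)

df = n − k − 1 = 74 − 3 − 1 = 70.
t* = t_{0.05, 70} = 1.666914.
Margin = t* × SE = 1.666914 × 0.880 = 1.46688.
CI: 2.511 ± 1.46688 → (1.044, 3.978).
With 90% confidence, each one-unit increase in daily light exposure is associated with a change of between 1.044 and 3.978 cm in plant height, holding the other predictors fixed.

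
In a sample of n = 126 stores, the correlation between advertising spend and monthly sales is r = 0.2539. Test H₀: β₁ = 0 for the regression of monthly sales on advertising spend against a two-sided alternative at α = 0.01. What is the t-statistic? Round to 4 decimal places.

t = r·√(n − 2)/√(1 − r²) = 0.2539·√124/√0.935535 = 2.9231.
df = n − 2 = 124.
Two-sided p ≈ 0.0041, which is < 0.01, so reject H₀.
There is evidence of a linear association between advertising spend and monthly sales.

t = 2.9231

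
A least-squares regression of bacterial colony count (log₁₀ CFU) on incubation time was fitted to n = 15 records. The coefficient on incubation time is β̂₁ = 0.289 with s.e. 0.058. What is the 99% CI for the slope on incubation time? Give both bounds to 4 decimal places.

df = n − 2 = 15 − 2 = 13.
t* = t_{0.005, 13} = 3.012276.
Margin = t* × SE = 3.012276 × 0.058 = 0.174712.
CI: 0.289 ± 0.174712 → (0.1143, 0.4637).
With 99% confidence, each one-unit increase in incubation time is associated with a change of between 0.1143 and 0.4637 log₁₀ CFU in bacterial colony count.

(0.1143, 0.4637)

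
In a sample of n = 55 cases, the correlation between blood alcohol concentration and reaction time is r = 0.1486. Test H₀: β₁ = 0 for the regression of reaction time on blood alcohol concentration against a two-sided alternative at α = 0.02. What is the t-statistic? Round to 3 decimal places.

t = r·√(n − 2)/√(1 − r²) = 0.1486·√53/√0.977918 = 1.094.
df = n − 2 = 53.
Two-sided p ≈ 0.2789, which is ≥ 0.02, so fail to reject H₀.
The data do not give significant evidence of a linear association between blood alcohol concentration and reaction time.

t = 1.094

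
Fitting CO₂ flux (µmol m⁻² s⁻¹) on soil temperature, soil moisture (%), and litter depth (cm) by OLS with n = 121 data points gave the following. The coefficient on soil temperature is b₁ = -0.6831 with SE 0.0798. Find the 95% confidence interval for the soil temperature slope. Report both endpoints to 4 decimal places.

(-0.8411, -0.5251)

df = n − k − 1 = 121 − 3 − 1 = 117.
t* = t_{0.025, 117} = 1.980448.
Margin = t* × SE = 1.980448 × 0.0798 = 0.158040.
CI: -0.6831 ± 0.158040 → (-0.8411, -0.5251).
With 95% confidence, each one-unit increase in soil temperature is associated with a change of between -0.8411 and -0.5251 µmol m⁻² s⁻¹ in CO₂ flux, holding the other predictors fixed.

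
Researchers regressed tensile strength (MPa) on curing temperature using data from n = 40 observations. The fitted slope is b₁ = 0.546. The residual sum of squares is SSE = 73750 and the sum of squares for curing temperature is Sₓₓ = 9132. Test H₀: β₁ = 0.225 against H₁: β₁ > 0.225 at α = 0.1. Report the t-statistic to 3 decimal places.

t = 0.696

MSE = SSE/(n − 2) = 73750/38 = 1940.79.
SE(b₁) = √(MSE/Sₓₓ) = √(1940.79/9132) = 0.461006.
t = (0.546 − 0.225) / 0.461006 = 0.696.
df = n − 2 = 38.
One-sided p ≈ 0.2452, which is ≥ 0.1, so fail to reject H₀.
The data do not give significant evidence that the true slope on curing temperature exceeds 0.225 MPa per unit.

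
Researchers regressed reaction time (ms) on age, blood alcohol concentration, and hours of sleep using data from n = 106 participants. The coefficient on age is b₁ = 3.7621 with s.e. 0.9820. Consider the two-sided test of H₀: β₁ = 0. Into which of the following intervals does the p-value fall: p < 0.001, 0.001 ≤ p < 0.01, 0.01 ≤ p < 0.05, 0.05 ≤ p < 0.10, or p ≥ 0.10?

p < 0.001

t = 3.7621 / 0.9820 = 3.831.
df = n − k − 1 = 106 − 3 − 1 = 102.
Two-sided p = 2·P(T_{102} > |t|) ≈ 0.0002.
So p < 0.001.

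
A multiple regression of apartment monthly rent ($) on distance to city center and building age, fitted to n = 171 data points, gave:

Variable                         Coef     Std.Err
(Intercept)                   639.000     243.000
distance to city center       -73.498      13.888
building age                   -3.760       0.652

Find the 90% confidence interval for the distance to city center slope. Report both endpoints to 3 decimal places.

(-96.468, -50.528)

Read off: b = -73.498, SE = 13.888 for distance to city center.
df = n − k − 1 = 171 − 2 − 1 = 168.
t* = t_{0.05, 168} = 1.653974.
Margin = t* × SE = 1.653974 × 13.888 = 22.97039.
CI: -73.498 ± 22.97039 → (-96.468, -50.528).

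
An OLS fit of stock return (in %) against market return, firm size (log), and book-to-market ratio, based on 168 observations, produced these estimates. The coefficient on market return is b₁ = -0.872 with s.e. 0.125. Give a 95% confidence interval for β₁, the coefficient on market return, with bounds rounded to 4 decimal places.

(-1.1188, -0.6252)

df = n − k − 1 = 168 − 3 − 1 = 164.
t* = t_{0.025, 164} = 1.974535.
Margin = t* × SE = 1.974535 × 0.125 = 0.246817.
CI: -0.872 ± 0.246817 → (-1.1188, -0.6252).
With 95% confidence, each one-unit increase in market return is associated with a change of between -1.1188 and -0.6252 % in stock return, holding the other predictors fixed.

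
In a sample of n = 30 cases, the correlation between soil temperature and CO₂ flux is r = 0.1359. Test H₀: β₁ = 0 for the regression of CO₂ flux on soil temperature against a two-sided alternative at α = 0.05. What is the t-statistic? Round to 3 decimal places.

t = 0.726

t = r·√(n − 2)/√(1 − r²) = 0.1359·√28/√0.981531 = 0.726.
df = n − 2 = 28.
Two-sided p ≈ 0.4740, which is ≥ 0.05, so fail to reject H₀.
The data do not give significant evidence of a linear association between soil temperature and CO₂ flux.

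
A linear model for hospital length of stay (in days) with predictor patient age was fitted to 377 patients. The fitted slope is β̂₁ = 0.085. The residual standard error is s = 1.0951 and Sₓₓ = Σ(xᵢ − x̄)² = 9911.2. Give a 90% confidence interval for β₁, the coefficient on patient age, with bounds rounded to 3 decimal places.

SE(β̂₁) = s/√Sₓₓ = 1.0951/√9911.2 = 0.0109999.
df = n − 2 = 375.
t* = t_{0.05, 375} = 1.648927.
Margin = t* × SE = 1.648927 × 0.0109999 = 0.01814.
CI: 0.085 ± 0.01814 → (0.067, 0.103).
With 90% confidence, each one-unit increase in patient age is associated with a change of between 0.067 and 0.103 days in hospital length of stay.

(0.067, 0.103)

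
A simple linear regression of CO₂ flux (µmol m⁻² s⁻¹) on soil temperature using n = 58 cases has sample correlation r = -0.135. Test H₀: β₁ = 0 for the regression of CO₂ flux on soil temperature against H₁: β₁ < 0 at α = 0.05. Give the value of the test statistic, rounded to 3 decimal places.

t = r·√(n − 2)/√(1 − r²) = -0.135·√56/√0.981775 = -1.020.
df = n − 2 = 56.
One-sided p ≈ 0.1562, which is ≥ 0.05, so fail to reject H₀.
The data do not give significant evidence of a linear association between soil temperature and CO₂ flux.

t = -1.020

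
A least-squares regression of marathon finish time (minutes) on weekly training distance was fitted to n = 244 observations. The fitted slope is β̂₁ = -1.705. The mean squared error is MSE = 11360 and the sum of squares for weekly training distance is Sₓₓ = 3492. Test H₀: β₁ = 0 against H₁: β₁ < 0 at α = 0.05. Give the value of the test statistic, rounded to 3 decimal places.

SE(β̂₁) = √(MSE/Sₓₓ) = √(11360/3492) = 1.80365.
t = -1.705 / 1.80365 = -0.945.
df = n − 2 = 242.
One-sided p ≈ 0.1727, which is ≥ 0.05, so fail to reject H₀.
The data do not give significant evidence that the true slope on weekly training distance is negative.

t = -0.945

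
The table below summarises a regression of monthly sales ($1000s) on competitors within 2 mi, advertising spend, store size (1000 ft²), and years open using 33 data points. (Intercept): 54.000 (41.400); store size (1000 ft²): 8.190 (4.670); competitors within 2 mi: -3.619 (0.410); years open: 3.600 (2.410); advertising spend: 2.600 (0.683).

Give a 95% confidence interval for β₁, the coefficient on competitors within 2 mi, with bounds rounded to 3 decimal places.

(-4.459, -2.779)

Read off: b = -3.619, SE = 0.410 for competitors within 2 mi.
df = n − k − 1 = 33 − 4 − 1 = 28.
t* = t_{0.025, 28} = 2.048407.
Margin = t* × SE = 2.048407 × 0.410 = 0.83985.
CI: -3.619 ± 0.83985 → (-4.459, -2.779).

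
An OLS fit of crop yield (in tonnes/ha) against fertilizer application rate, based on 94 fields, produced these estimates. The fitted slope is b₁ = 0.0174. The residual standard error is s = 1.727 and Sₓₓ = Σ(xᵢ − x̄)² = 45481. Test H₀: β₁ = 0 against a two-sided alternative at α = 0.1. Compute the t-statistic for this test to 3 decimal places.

t = 2.149

SE(b₁) = s/√Sₓₓ = 1.727/√45481 = 0.00809799.
t = 0.0174 / 0.00809799 = 2.149.
df = n − 2 = 92.
Two-sided p ≈ 0.0343, which is < 0.1, so reject H₀.
There is evidence that fertilizer application rate is associated with crop yield.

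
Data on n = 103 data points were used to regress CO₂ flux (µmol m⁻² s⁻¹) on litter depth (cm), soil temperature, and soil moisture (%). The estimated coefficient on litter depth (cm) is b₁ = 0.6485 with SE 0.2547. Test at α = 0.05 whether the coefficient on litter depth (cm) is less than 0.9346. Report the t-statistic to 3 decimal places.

t = -1.123

H₀: β₁ = 0.9346 vs H₁: β₁ < 0.9346.
t = (b₁ − β₁⁰)/SE = (0.6485 − 0.9346) / 0.2547 = -1.123.
df = n − k − 1 = 103 − 3 − 1 = 99.
One-sided p ≈ 0.1320, which is ≥ 0.05, so fail to reject H₀.
The data do not give significant evidence that the true slope on litter depth (cm) is below 0.9346 µmol m⁻² s⁻¹ per unit, holding the other predictors fixed.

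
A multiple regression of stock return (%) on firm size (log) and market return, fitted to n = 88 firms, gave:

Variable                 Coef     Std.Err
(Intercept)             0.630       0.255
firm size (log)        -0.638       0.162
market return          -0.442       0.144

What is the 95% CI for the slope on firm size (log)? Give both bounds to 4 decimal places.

(-0.9601, -0.3159)

Read off: b = -0.638, SE = 0.162 for firm size (log).
df = n − k − 1 = 88 − 2 − 1 = 85.
t* = t_{0.025, 85} = 1.988268.
Margin = t* × SE = 1.988268 × 0.162 = 0.322099.
CI: -0.638 ± 0.322099 → (-0.9601, -0.3159).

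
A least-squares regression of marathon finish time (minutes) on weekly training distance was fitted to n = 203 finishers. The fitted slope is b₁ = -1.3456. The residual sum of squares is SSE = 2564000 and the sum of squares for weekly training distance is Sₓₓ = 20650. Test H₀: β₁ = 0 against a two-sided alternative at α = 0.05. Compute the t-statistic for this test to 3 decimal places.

MSE = SSE/(n − 2) = 2564000/201 = 12756.2.
SE(b₁) = √(MSE/Sₓₓ) = √(12756.2/20650) = 0.785961.
t = -1.3456 / 0.785961 = -1.712.
df = n − 2 = 201.
Two-sided p ≈ 0.0884, which is ≥ 0.05, so fail to reject H₀.
The data do not give significant evidence of an association between weekly training distance and marathon finish time.

t = -1.712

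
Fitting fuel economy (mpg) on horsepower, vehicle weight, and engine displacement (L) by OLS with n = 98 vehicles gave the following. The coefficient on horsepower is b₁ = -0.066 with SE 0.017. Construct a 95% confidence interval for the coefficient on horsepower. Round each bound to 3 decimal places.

(-0.100, -0.032)

df = n − k − 1 = 98 − 3 − 1 = 94.
t* = t_{0.025, 94} = 1.985523.
Margin = t* × SE = 1.985523 × 0.017 = 0.03375.
CI: -0.066 ± 0.03375 → (-0.100, -0.032).
With 95% confidence, each one-unit increase in horsepower is associated with a change of between -0.100 and -0.032 mpg in fuel economy, holding the other predictors fixed.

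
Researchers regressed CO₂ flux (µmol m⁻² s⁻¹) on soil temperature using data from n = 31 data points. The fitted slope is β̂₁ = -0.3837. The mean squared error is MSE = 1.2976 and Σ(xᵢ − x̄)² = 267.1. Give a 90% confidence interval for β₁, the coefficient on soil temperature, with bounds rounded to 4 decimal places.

(-0.5021, -0.2653)

SE(β̂₁) = √(MSE/Sₓₓ) = √(1.2976/267.1) = 0.0697001.
df = n − 2 = 29.
t* = t_{0.05, 29} = 1.699127.
Margin = t* × SE = 1.699127 × 0.0697001 = 0.118429.
CI: -0.3837 ± 0.118429 → (-0.5021, -0.2653).
With 90% confidence, each one-unit increase in soil temperature is associated with a change of between -0.5021 and -0.2653 µmol m⁻² s⁻¹ in CO₂ flux.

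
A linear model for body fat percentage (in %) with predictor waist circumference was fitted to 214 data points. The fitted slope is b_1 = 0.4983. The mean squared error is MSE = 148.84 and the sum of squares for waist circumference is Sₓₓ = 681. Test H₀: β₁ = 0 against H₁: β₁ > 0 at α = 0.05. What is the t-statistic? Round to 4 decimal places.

t = 1.0659

SE(b_1) = √(MSE/Sₓₓ) = √(148.84/681) = 0.467505.
t = 0.4983 / 0.467505 = 1.0659.
df = n − 2 = 212.
One-sided p ≈ 0.1438, which is ≥ 0.05, so fail to reject H₀.
The data do not give significant evidence that the true slope on waist circumference is positive.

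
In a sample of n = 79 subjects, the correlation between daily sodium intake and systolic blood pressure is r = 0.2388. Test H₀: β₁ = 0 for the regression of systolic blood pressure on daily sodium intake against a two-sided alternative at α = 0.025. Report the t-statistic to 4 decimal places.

t = r·√(n − 2)/√(1 − r²) = 0.2388·√77/√0.942975 = 2.1579.
df = n − 2 = 77.
Two-sided p ≈ 0.0341, which is ≥ 0.025, so fail to reject H₀.
The data do not give significant evidence of a linear association between daily sodium intake and systolic blood pressure.

t = 2.1579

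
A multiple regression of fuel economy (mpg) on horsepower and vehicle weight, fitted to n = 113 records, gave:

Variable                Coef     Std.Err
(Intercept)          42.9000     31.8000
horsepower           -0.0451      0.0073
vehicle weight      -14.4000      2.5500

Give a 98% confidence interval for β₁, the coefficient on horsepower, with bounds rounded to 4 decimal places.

Read off: b = -0.0451, SE = 0.0073 for horsepower.
df = n − k − 1 = 113 − 2 − 1 = 110.
t* = t_{0.01, 110} = 2.360726.
Margin = t* × SE = 2.360726 × 0.0073 = 0.017233.
CI: -0.0451 ± 0.017233 → (-0.0623, -0.0279).

(-0.0623, -0.0279)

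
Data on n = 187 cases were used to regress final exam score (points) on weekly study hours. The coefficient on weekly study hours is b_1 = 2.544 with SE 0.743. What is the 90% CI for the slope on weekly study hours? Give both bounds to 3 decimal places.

(1.316, 3.772)

df = n − 2 = 187 − 2 = 185.
t* = t_{0.05, 185} = 1.653132.
Margin = t* × SE = 1.653132 × 0.743 = 1.22828.
CI: 2.544 ± 1.22828 → (1.316, 3.772).
With 90% confidence, each one-unit increase in weekly study hours is associated with a change of between 1.316 and 3.772 points in final exam score.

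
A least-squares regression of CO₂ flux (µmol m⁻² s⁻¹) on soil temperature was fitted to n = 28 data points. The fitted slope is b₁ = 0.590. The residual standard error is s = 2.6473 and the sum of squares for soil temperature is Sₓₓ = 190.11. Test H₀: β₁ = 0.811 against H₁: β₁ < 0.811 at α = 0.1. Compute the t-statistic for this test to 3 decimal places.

SE(b₁) = s/√Sₓₓ = 2.6473/√190.11 = 0.192.
t = (0.590 − 0.811) / 0.192 = -1.151.
df = n − 2 = 26.
One-sided p ≈ 0.1301, which is ≥ 0.1, so fail to reject H₀.
The data do not give significant evidence that the true slope on soil temperature is below 0.811 µmol m⁻² s⁻¹ per unit.

t = -1.151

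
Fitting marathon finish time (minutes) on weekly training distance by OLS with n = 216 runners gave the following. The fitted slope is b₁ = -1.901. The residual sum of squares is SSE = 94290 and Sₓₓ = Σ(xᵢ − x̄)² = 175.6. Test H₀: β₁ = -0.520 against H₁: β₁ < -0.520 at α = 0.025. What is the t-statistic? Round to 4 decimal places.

t = -0.8718

MSE = SSE/(n − 2) = 94290/214 = 440.607.
SE(b₁) = √(MSE/Sₓₓ) = √(440.607/175.6) = 1.58403.
t = (-1.901 − (-0.520)) / 1.58403 = -0.8718.
df = n − 2 = 214.
One-sided p ≈ 0.1921, which is ≥ 0.025, so fail to reject H₀.
The data do not give significant evidence that the true slope on weekly training distance is below -0.520 minutes per unit.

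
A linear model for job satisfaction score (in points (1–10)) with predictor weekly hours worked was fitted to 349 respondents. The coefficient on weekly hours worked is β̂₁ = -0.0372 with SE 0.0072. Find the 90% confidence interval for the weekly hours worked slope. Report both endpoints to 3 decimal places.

(-0.049, -0.025)

df = n − 2 = 349 − 2 = 347.
t* = t_{0.05, 347} = 1.649257.
Margin = t* × SE = 1.649257 × 0.0072 = 0.01187.
CI: -0.0372 ± 0.01187 → (-0.049, -0.025).
With 90% confidence, each one-unit increase in weekly hours worked is associated with a change of between -0.049 and -0.025 points (1–10) in job satisfaction score.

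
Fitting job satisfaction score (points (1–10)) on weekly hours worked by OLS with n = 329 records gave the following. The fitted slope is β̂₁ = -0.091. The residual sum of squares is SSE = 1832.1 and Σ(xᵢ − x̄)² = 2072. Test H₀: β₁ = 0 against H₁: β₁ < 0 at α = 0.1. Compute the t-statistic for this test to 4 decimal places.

MSE = SSE/(n − 2) = 1832.1/327 = 5.60275.
SE(β̂₁) = √(MSE/Sₓₓ) = √(5.60275/2072) = 0.0520003.
t = -0.091 / 0.0520003 = -1.7500.
df = n − 2 = 327.
One-sided p ≈ 0.0405, which is < 0.1, so reject H₀.
There is evidence that the true slope on weekly hours worked is negative.

t = -1.7500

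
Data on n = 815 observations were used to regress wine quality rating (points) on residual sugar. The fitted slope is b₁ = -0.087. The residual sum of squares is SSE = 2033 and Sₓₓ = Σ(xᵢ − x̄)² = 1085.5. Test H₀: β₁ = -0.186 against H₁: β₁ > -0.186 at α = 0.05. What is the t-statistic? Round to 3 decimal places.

MSE = SSE/(n − 2) = 2033/813 = 2.50062.
SE(b₁) = √(MSE/Sₓₓ) = √(2.50062/1085.5) = 0.0479964.
t = (-0.087 − (-0.186)) / 0.0479964 = 2.063.
df = n − 2 = 813.
One-sided p ≈ 0.0197, which is < 0.05, so reject H₀.
There is evidence that the true slope on residual sugar exceeds -0.186 points per unit.

t = 2.063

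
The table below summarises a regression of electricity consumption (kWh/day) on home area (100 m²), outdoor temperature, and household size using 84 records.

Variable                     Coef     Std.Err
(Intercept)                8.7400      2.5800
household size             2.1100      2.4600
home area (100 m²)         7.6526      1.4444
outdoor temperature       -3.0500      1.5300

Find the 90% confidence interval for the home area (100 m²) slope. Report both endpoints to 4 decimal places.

Read off: b = 7.6526, SE = 1.4444 for home area (100 m²).
df = n − k − 1 = 84 − 3 − 1 = 80.
t* = t_{0.05, 80} = 1.664125.
Margin = t* × SE = 1.664125 × 1.4444 = 2.403662.
CI: 7.6526 ± 2.403662 → (5.2489, 10.0563).

(5.2489, 10.0563)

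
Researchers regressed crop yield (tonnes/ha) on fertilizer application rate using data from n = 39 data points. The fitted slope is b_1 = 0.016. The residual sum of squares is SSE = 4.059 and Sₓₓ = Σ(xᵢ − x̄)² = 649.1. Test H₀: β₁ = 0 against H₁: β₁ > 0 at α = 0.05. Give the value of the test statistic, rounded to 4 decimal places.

t = 1.2307

MSE = SSE/(n − 2) = 4.059/37 = 0.109703.
SE(b_1) = √(MSE/Sₓₓ) = √(0.109703/649.1) = 0.0130003.
t = 0.016 / 0.0130003 = 1.2307.
df = n − 2 = 37.
One-sided p ≈ 0.1131, which is ≥ 0.05, so fail to reject H₀.
The data do not give significant evidence that the true slope on fertilizer application rate is positive.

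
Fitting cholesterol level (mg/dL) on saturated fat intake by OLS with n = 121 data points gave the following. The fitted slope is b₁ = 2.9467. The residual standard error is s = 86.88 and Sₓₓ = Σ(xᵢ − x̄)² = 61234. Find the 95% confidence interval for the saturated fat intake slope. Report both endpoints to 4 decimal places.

(2.2515, 3.6419)

SE(b₁) = s/√Sₓₓ = 86.88/√61234 = 0.351094.
df = n − 2 = 119.
t* = t_{0.025, 119} = 1.9801.
Margin = t* × SE = 1.9801 × 0.351094 = 0.695201.
CI: 2.9467 ± 0.695201 → (2.2515, 3.6419).
With 95% confidence, each one-unit increase in saturated fat intake is associated with a change of between 2.2515 and 3.6419 mg/dL in cholesterol level.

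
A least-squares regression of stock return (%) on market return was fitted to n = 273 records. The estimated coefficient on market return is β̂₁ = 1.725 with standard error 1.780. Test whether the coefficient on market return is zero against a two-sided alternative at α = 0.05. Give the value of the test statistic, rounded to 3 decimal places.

t = 0.969

H₀: β₁ = 0 vs H₁: β₁ ≠ 0.
t = (β̂₁ − β₁⁰)/SE = 1.725 / 1.780 = 0.969.
df = n − 2 = 273 − 2 = 271.
Two-sided p ≈ 0.3334, which is ≥ 0.05, so fail to reject H₀.
The data do not give significant evidence of an association between market return and stock return.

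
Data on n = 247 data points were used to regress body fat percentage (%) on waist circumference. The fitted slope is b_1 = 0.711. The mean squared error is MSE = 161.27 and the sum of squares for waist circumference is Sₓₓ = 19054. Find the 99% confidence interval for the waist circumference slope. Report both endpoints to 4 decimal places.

(0.4722, 0.9498)

SE(b_1) = √(MSE/Sₓₓ) = √(161.27/19054) = 0.0919991.
df = n − 2 = 245.
t* = t_{0.005, 245} = 2.596045.
Margin = t* × SE = 2.596045 × 0.0919991 = 0.238834.
CI: 0.711 ± 0.238834 → (0.4722, 0.9498).
With 99% confidence, each one-unit increase in waist circumference is associated with a change of between 0.4722 and 0.9498 % in body fat percentage.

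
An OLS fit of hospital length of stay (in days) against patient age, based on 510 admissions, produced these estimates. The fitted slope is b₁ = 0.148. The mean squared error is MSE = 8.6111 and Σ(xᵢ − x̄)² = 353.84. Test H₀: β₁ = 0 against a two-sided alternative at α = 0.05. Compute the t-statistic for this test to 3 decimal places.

SE(b₁) = √(MSE/Sₓₓ) = √(8.6111/353.84) = 0.156.
t = 0.148 / 0.156 = 0.949.
df = n − 2 = 508.
Two-sided p ≈ 0.3432, which is ≥ 0.05, so fail to reject H₀.
The data do not give significant evidence of an association between patient age and hospital length of stay.

t = 0.949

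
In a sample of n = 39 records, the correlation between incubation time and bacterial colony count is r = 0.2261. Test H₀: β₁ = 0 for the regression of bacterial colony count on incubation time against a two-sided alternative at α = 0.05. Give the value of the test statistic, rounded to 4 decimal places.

t = 1.4119

t = r·√(n − 2)/√(1 − r²) = 0.2261·√37/√0.948879 = 1.4119.
df = n − 2 = 37.
Two-sided p ≈ 0.1663, which is ≥ 0.05, so fail to reject H₀.
The data do not give significant evidence of a linear association between incubation time and bacterial colony count.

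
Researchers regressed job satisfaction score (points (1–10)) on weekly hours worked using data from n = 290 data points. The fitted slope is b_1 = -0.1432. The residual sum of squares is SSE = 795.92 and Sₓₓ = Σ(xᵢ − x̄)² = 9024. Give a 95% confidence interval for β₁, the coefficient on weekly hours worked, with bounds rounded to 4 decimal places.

(-0.1776, -0.1088)

MSE = SSE/(n − 2) = 795.92/288 = 2.76361.
SE(b_1) = √(MSE/Sₓₓ) = √(2.76361/9024) = 0.0175.
df = n − 2 = 288.
t* = t_{0.025, 288} = 1.968235.
Margin = t* × SE = 1.968235 × 0.0175 = 0.034444.
CI: -0.1432 ± 0.034444 → (-0.1776, -0.1088).
With 95% confidence, each one-unit increase in weekly hours worked is associated with a change of between -0.1776 and -0.1088 points (1–10) in job satisfaction score.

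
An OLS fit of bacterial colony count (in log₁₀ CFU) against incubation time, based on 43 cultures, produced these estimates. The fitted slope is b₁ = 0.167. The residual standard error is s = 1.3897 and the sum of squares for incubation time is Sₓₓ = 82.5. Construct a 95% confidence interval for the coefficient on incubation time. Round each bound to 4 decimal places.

SE(b₁) = s/√Sₓₓ = 1.3897/√82.5 = 0.153001.
df = n − 2 = 41.
t* = t_{0.025, 41} = 2.019541.
Margin = t* × SE = 2.019541 × 0.153001 = 0.308992.
CI: 0.167 ± 0.308992 → (-0.1420, 0.4760).
With 95% confidence, each one-unit increase in incubation time is associated with a change of between -0.1420 and 0.4760 log₁₀ CFU in bacterial colony count.

(-0.1420, 0.4760)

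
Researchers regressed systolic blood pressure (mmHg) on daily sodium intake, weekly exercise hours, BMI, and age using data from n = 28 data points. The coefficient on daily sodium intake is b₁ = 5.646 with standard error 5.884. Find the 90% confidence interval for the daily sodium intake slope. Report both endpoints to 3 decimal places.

(-4.438, 15.730)

df = n − k − 1 = 28 − 4 − 1 = 23.
t* = t_{0.05, 23} = 1.713872.
Margin = t* × SE = 1.713872 × 5.884 = 10.08442.
CI: 5.646 ± 10.08442 → (-4.438, 15.730).
With 90% confidence, each one-unit increase in daily sodium intake is associated with a change of between -4.438 and 15.730 mmHg in systolic blood pressure, holding the other predictors fixed.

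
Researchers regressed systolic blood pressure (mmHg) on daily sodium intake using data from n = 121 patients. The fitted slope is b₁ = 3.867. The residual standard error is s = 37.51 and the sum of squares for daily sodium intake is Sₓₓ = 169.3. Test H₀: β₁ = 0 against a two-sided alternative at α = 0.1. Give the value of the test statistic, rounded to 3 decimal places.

t = 1.341

SE(b₁) = s/√Sₓₓ = 37.51/√169.3 = 2.88283.
t = 3.867 / 2.88283 = 1.341.
df = n − 2 = 119.
Two-sided p ≈ 0.1823, which is ≥ 0.1, so fail to reject H₀.
The data do not give significant evidence of an association between daily sodium intake and systolic blood pressure.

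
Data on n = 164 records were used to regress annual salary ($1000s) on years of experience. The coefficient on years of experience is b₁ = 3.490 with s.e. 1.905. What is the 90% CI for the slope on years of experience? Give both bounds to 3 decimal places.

(0.339, 6.641)

df = n − 2 = 164 − 2 = 162.
t* = t_{0.05, 162} = 1.654314.
Margin = t* × SE = 1.654314 × 1.905 = 3.15147.
CI: 3.490 ± 3.15147 → (0.339, 6.641).
With 90% confidence, each one-unit increase in years of experience is associated with a change of between 0.339 and 6.641 $1000s in annual salary.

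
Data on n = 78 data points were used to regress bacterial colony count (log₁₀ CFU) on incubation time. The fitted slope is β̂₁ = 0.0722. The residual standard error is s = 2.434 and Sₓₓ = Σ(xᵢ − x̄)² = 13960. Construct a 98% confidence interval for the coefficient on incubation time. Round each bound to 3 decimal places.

SE(β̂₁) = s/√Sₓₓ = 2.434/√13960 = 0.0206005.
df = n − 2 = 76.
t* = t_{0.01, 76} = 2.37642.
Margin = t* × SE = 2.37642 × 0.0206005 = 0.04896.
CI: 0.0722 ± 0.04896 → (0.023, 0.121).
With 98% confidence, each one-unit increase in incubation time is associated with a change of between 0.023 and 0.121 log₁₀ CFU in bacterial colony count.

(0.023, 0.121)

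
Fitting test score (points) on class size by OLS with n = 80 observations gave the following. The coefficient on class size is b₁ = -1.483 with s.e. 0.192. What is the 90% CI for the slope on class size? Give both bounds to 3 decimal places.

(-1.803, -1.163)

df = n − 2 = 80 − 2 = 78.
t* = t_{0.05, 78} = 1.664625.
Margin = t* × SE = 1.664625 × 0.192 = 0.31961.
CI: -1.483 ± 0.31961 → (-1.803, -1.163).
With 90% confidence, each one-unit increase in class size is associated with a change of between -1.803 and -1.163 points in test score.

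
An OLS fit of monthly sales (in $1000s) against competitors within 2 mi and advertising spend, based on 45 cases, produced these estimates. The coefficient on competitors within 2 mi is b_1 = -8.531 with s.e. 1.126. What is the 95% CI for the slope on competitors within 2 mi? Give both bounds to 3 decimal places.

(-10.803, -6.259)

df = n − k − 1 = 45 − 2 − 1 = 42.
t* = t_{0.025, 42} = 2.018082.
Margin = t* × SE = 2.018082 × 1.126 = 2.27236.
CI: -8.531 ± 2.27236 → (-10.803, -6.259).
With 95% confidence, each one-unit increase in competitors within 2 mi is associated with a change of between -10.803 and -6.259 $1000s in monthly sales, holding the other predictors fixed.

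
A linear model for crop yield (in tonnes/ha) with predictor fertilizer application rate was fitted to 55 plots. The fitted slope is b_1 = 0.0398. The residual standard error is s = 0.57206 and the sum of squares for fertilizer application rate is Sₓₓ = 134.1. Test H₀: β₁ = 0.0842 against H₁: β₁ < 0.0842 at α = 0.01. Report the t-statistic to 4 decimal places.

SE(b_1) = s/√Sₓₓ = 0.57206/√134.1 = 0.0494.
t = (0.0398 − 0.0842) / 0.0494 = -0.8988.
df = n − 2 = 53.
One-sided p ≈ 0.1864, which is ≥ 0.01, so fail to reject H₀.
The data do not give significant evidence that the true slope on fertilizer application rate is below 0.0842 tonnes/ha per unit.

t = -0.8988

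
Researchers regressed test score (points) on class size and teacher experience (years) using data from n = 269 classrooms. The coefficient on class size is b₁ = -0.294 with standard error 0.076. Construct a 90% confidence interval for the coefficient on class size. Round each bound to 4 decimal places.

df = n − k − 1 = 269 − 2 − 1 = 266.
t* = t_{0.05, 266} = 1.650602.
Margin = t* × SE = 1.650602 × 0.076 = 0.125446.
CI: -0.294 ± 0.125446 → (-0.4194, -0.1686).
With 90% confidence, each one-unit increase in class size is associated with a change of between -0.4194 and -0.1686 points in test score, holding the other predictors fixed.

(-0.4194, -0.1686)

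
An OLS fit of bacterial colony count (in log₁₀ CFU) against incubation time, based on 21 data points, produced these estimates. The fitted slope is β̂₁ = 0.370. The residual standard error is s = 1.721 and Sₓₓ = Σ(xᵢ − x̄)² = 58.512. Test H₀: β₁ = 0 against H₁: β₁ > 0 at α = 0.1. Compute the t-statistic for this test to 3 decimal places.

SE(β̂₁) = s/√Sₓₓ = 1.721/√58.512 = 0.224988.
t = 0.370 / 0.224988 = 1.645.
df = n − 2 = 19.
One-sided p ≈ 0.0583, which is < 0.1, so reject H₀.
There is evidence that the true slope on incubation time is positive.

t = 1.645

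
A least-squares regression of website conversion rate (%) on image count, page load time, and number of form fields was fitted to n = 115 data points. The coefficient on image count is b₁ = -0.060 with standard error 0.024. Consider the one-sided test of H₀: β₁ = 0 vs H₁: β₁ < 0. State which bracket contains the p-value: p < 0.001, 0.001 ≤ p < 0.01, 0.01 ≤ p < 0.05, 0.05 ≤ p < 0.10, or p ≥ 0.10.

t = -0.060 / 0.024 = -2.500.
df = n − k − 1 = 115 − 3 − 1 = 111.
One-sided p = P(T_{111} < t) ≈ 0.0069.
So 0.001 ≤ p < 0.01.

0.001 ≤ p < 0.01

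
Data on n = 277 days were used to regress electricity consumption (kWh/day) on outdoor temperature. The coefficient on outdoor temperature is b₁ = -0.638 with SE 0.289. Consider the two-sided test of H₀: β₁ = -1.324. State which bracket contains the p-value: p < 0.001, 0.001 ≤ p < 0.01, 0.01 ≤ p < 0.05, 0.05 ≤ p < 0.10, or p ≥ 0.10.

t = (-0.638 − (-1.324)) / 0.289 = 2.374.
df = n − 2 = 277 − 2 = 275.
Two-sided p = 2·P(T_{275} > |t|) ≈ 0.0183.
So 0.01 ≤ p < 0.05.

0.01 ≤ p < 0.05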